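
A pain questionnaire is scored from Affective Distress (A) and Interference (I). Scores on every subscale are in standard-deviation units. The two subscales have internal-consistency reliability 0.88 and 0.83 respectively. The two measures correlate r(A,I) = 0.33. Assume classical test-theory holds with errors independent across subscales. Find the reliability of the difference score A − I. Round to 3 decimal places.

0.784

Var(A−I) = 1 + 1 − 2·0.33 = 2 − 0.66 = 1.34.
Because errors are independent across components, Cov(Tᵢ,Tⱼ) = Cov(Xᵢ,Xⱼ); the off-diagonal part of the true-score variance is the same as above.
True-score variance = [0.88 + 0.83] − 0.66 = 1.71 − 0.66 = 1.05.
Reliability = 1.05 / 1.34 = 0.784.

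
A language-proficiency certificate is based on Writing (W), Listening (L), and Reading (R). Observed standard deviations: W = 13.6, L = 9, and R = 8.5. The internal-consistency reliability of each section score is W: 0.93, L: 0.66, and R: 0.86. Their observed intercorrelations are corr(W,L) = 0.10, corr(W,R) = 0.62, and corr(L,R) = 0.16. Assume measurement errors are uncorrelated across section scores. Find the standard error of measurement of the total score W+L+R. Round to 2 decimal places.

Var(total) = 338.21 + 192.304 = 530.514.
True-score variance = 287.608 + 192.304 = 479.912, so reliability = 0.9046.
Error variance = 530.514 − 479.912 = 50.6022; SEM = √50.6022 = 7.11.

7.11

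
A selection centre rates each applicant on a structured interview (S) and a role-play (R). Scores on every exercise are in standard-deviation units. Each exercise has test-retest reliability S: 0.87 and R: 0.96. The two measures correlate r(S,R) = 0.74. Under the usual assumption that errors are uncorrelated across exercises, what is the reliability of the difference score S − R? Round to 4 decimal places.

Var(S−R) = 1 + 1 − 2·0.74 = 2 − 1.48 = 0.52.
Under uncorrelated errors the observed covariances equal the true-score covariances, so only the own-variance terms attenuate.
True-score variance = [0.87 + 0.96] − 1.48 = 1.83 − 1.48 = 0.35.
Reliability = 0.35 / 0.52 = 0.6731.

0.6731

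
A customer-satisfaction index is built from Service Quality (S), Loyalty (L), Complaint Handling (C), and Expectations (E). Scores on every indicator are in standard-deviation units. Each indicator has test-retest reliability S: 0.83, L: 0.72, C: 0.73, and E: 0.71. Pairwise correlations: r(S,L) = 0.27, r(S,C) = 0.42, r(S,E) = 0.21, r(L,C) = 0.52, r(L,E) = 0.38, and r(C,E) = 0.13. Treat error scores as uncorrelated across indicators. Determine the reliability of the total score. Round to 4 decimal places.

Var(S+L+C+E) = 4 + 2·[0.27 + 0.42 + 0.21 + 0.52 + 0.38 + 0.13] = 4 + 3.86 = 7.86.
Under uncorrelated errors the observed covariances equal the true-score covariances, so only the own-variance terms attenuate.
True-score variance = [0.83 + 0.72 + 0.73 + 0.71] + 3.86 = 2.99 + 3.86 = 6.85.
Reliability = 6.85 / 7.86 = 0.8715.

0.8715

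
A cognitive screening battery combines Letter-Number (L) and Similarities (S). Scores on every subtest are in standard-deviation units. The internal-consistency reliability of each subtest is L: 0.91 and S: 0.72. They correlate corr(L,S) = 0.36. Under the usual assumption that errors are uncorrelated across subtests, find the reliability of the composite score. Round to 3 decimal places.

0.864

Var(L+S) = 2 + 2·[0.36] = 2 + 0.72 = 2.72.
With uncorrelated errors the cross-covariances are all true-score covariance, so they carry over unchanged; only the diagonal terms shrink to ρᵢσᵢ².
True-score variance = [0.91 + 0.72] + 0.72 = 1.63 + 0.72 = 2.35.
Reliability = 2.35 / 2.72 = 0.864.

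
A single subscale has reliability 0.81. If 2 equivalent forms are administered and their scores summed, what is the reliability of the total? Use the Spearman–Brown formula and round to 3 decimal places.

0.895

ρ_k = kρ / (1 + (k−1)ρ) = 2·0.81 / (1 + 1·0.81) = 1.620 / 1.810 = 0.895.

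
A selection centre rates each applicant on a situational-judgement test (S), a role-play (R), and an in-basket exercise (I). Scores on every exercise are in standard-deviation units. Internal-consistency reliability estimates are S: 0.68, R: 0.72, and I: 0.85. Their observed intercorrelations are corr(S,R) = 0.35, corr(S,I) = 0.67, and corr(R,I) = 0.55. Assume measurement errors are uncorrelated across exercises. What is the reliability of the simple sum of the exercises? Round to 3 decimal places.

0.878

Var(S+R+I) = 3 + 2·[0.35 + 0.67 + 0.55] = 3 + 3.14 = 6.14.
Under uncorrelated errors the observed covariances equal the true-score covariances, so only the own-variance terms attenuate.
True-score variance = [0.68 + 0.72 + 0.85] + 3.14 = 2.25 + 3.14 = 5.39.
Reliability = 5.39 / 6.14 = 0.878.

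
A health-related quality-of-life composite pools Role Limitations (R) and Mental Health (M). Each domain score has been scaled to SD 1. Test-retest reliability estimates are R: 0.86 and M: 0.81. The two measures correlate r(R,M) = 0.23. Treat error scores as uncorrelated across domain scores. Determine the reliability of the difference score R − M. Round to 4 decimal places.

0.7857

Var(R−M) = 1 + 1 − 2·0.23 = 2 − 0.46 = 1.54.
Because errors are independent across components, Cov(Tᵢ,Tⱼ) = Cov(Xᵢ,Xⱼ); the off-diagonal part of the true-score variance is the same as above.
True-score variance = [0.86 + 0.81] − 0.46 = 1.67 − 0.46 = 1.21.
Reliability = 1.21 / 1.54 = 0.7857.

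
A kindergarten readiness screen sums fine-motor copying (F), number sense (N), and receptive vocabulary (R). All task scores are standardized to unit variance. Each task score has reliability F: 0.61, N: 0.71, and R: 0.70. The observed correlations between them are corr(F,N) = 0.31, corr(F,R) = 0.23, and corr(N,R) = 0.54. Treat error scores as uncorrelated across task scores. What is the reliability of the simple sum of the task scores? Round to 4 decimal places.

Var(F+N+R) = 3 + 2·[0.31 + 0.23 + 0.54] = 3 + 2.16 = 5.16.
Because errors are independent across components, Cov(Tᵢ,Tⱼ) = Cov(Xᵢ,Xⱼ); the off-diagonal part of the true-score variance is the same as above.
True-score variance = [0.61 + 0.71 + 0.70] + 2.16 = 2.02 + 2.16 = 4.18.
Reliability = 4.18 / 5.16 = 0.8101.

0.8101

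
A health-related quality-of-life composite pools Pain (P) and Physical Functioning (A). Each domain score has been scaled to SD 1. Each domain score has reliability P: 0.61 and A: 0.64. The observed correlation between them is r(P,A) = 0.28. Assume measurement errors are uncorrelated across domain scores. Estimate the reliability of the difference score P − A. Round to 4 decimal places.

Var(P−A) = 1 + 1 − 2·0.28 = 2 − 0.56 = 1.44.
Because errors are independent across components, Cov(Tᵢ,Tⱼ) = Cov(Xᵢ,Xⱼ); the off-diagonal part of the true-score variance is the same as above.
True-score variance = [0.61 + 0.64] − 0.56 = 1.25 − 0.56 = 0.69.
Reliability = 0.69 / 1.44 = 0.4792.

0.4792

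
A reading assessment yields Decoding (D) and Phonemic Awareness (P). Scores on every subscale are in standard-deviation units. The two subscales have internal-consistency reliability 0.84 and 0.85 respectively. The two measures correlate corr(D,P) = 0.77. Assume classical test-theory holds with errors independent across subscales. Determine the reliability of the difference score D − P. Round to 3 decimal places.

Var(D−P) = 1 + 1 − 2·0.77 = 2 − 1.54 = 0.46.
With uncorrelated errors the cross-covariances are all true-score covariance, so they carry over unchanged; only the diagonal terms shrink to ρᵢσᵢ².
True-score variance = [0.84 + 0.85] − 1.54 = 1.69 − 1.54 = 0.15.
Reliability = 0.15 / 0.46 = 0.326.

0.326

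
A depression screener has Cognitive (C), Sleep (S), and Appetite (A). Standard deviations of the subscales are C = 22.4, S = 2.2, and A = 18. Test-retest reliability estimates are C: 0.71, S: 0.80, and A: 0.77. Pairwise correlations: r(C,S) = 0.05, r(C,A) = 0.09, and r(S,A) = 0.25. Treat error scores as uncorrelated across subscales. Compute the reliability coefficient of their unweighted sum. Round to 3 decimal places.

0.762

Var(C+S+A) = 22.4² + 2.2² + 18² + 2·[22.4·2.2·0.05 + 22.4·18·0.09 + 2.2·18·0.25] = 830.6 + 97.304 = 927.904.
Because errors are independent across components, Cov(Tᵢ,Tⱼ) = Cov(Xᵢ,Xⱼ); the off-diagonal part of the true-score variance is the same as above.
True-score variance = [22.4²·0.71 + 2.2²·0.80 + 18²·0.77] + 97.304 = 609.602 + 97.304 = 706.906.
Reliability = 706.906 / 927.904 = 0.762.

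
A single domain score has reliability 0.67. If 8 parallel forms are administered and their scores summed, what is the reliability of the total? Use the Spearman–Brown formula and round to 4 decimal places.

0.9420

ρ_k = kρ / (1 + (k−1)ρ) = 8·0.67 / (1 + 7·0.67) = 5.360 / 5.690 = 0.9420.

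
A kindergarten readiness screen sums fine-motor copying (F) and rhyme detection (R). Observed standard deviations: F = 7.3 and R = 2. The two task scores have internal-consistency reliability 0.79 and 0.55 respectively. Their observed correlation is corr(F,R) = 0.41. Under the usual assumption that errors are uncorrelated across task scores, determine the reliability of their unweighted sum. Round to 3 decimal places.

0.812

Var(F+R) = 7.3² + 2² + 2·[7.3·2·0.41] = 57.29 + 11.972 = 69.262.
Under uncorrelated errors the observed covariances equal the true-score covariances, so only the own-variance terms attenuate.
True-score variance = [7.3²·0.79 + 2²·0.55] + 11.972 = 44.2991 + 11.972 = 56.2711.
Reliability = 56.2711 / 69.262 = 0.812.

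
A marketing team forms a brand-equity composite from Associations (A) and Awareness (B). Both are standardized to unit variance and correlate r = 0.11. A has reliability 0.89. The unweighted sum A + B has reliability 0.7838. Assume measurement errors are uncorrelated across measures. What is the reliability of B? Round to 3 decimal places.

0.630

Var(A+B) = 2 + 2·0.11 = 2.220.
True-score variance = ρ_A + ρ_B + 2·0.11, so 0.7838 = (0.89 + ρ_B + 0.22) / 2.220.
ρ_B = 0.7838·2.220 − 0.89 − 0.22 = 0.630.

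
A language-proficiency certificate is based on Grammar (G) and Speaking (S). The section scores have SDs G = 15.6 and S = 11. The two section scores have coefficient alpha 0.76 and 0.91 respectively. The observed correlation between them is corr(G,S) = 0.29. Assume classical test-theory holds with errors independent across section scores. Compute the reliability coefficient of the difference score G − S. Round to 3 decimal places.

Var(G−S) = 15.6² + 11² − 2·15.6·11·0.29 = 364.36 − 99.528 = 264.832.
With uncorrelated errors the cross-covariances are all true-score covariance, so they carry over unchanged; only the diagonal terms shrink to ρᵢσᵢ².
True-score variance = [15.6²·0.76 + 11²·0.91] − 99.528 = 295.064 − 99.528 = 195.536.
Reliability = 195.536 / 264.832 = 0.738.

0.738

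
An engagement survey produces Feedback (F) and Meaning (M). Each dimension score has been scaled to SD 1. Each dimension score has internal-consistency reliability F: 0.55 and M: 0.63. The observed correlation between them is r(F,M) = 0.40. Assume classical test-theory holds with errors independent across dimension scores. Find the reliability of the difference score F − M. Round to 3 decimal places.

Var(F−M) = 1 + 1 − 2·0.40 = 2 − 0.8 = 1.2.
With uncorrelated errors the cross-covariances are all true-score covariance, so they carry over unchanged; only the diagonal terms shrink to ρᵢσᵢ².
True-score variance = [0.55 + 0.63] − 0.8 = 1.18 − 0.8 = 0.38.
Reliability = 0.38 / 1.2 = 0.317.

0.317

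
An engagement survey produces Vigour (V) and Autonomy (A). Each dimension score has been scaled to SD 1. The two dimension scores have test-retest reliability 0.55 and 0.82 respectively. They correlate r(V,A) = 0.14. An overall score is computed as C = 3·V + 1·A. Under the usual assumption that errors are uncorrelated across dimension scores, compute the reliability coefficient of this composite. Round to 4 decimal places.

0.6098

Var(C) = 3² + 1 + 2·[3·0.14] = 10 + 0.84 = 10.84.
With uncorrelated errors the cross-covariances are all true-score covariance, so they carry over unchanged; only the diagonal terms shrink to ρᵢσᵢ².
True-score variance = [3²·0.55 + 0.82] + 0.84 = 5.77 + 0.84 = 6.61.
Reliability = 6.61 / 10.84 = 0.6098.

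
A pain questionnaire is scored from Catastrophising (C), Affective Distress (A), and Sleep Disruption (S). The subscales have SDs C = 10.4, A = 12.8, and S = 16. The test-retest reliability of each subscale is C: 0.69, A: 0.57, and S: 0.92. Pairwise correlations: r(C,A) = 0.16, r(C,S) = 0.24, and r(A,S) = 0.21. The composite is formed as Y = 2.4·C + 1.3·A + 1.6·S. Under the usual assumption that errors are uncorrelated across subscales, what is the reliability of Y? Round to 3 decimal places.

0.832

Var(Y) = 2.4²·10.4² + 1.3²·12.8² + 1.6²·16² + 2·[3.12·10.4·12.8·0.16 + 3.84·10.4·16·0.24 + 2.08·12.8·16·0.21] = 1555.25 + 618.529 = 2173.78.
With uncorrelated errors the cross-covariances are all true-score covariance, so they carry over unchanged; only the diagonal terms shrink to ρᵢσᵢ².
True-score variance = [2.4²·10.4²·0.69 + 1.3²·12.8²·0.57 + 1.6²·16²·0.92] + 618.529 = 1190.63 + 618.529 = 1809.16.
Reliability = 1809.16 / 2173.78 = 0.832.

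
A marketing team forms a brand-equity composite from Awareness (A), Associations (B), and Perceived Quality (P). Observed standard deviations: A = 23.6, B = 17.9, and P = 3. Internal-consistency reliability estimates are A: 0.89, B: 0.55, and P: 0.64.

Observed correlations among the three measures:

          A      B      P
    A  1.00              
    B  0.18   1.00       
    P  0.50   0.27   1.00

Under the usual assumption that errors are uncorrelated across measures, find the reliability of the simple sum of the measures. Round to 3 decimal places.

0.817

Var(A+B+P) = 23.6² + 17.9² + 3² + 2·[23.6·17.9·0.18 + 23.6·3·0.50 + 17.9·3·0.27] = 886.37 + 251.876 = 1138.25.
Under uncorrelated errors the observed covariances equal the true-score covariances, so only the own-variance terms attenuate.
True-score variance = [23.6²·0.89 + 17.9²·0.55 + 3²·0.64] + 251.876 = 677.68 + 251.876 = 929.556.
Reliability = 929.556 / 1138.25 = 0.817.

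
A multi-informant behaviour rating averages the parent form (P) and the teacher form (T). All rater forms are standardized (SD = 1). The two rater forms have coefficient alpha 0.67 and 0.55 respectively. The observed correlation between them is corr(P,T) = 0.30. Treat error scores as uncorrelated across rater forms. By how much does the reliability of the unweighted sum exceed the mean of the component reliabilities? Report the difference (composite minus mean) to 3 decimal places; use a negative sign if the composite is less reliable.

0.090

Var(sum) = 2 + 0.6 = 2.6; true-score variance = 1.22 + 0.6 = 1.82; composite reliability = 0.7000.
Mean component reliability = 0.6100.
Difference = 0.7000 − 0.6100 = 0.090.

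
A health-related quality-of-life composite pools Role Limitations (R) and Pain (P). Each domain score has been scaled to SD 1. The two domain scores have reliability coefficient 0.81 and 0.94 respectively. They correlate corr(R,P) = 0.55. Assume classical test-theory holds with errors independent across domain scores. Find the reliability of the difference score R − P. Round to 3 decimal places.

0.722

Var(R−P) = 1 + 1 − 2·0.55 = 2 − 1.1 = 0.9.
Because errors are independent across components, Cov(Tᵢ,Tⱼ) = Cov(Xᵢ,Xⱼ); the off-diagonal part of the true-score variance is the same as above.
True-score variance = [0.81 + 0.94] − 1.1 = 1.75 − 1.1 = 0.65.
Reliability = 0.65 / 0.9 = 0.722.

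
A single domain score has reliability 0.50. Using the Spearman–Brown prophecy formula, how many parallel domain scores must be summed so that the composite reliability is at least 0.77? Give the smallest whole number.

k ≥ ρ*(1−ρ₁)/(ρ₁(1−ρ*)) = 0.77·0.50 / (0.50·0.23) = 3.348.
Smallest integer k = 4.

4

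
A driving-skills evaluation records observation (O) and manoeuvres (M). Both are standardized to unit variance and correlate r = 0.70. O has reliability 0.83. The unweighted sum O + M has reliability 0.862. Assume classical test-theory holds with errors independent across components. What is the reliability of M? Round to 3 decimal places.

Var(O+M) = 2 + 2·0.70 = 3.400.
True-score variance = ρ_O + ρ_M + 2·0.70, so 0.862 = (0.83 + ρ_M + 1.40) / 3.400.
ρ_M = 0.862·3.400 − 0.83 − 1.40 = 0.701.

0.701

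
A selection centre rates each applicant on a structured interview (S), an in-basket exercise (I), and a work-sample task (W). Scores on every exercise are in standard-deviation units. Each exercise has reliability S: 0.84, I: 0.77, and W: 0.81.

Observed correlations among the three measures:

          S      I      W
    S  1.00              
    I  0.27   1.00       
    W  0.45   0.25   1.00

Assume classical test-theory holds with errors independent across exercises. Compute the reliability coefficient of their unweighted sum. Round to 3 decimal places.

0.883

Var(S+I+W) = 3 + 2·[0.27 + 0.45 + 0.25] = 3 + 1.94 = 4.94.
Because errors are independent across components, Cov(Tᵢ,Tⱼ) = Cov(Xᵢ,Xⱼ); the off-diagonal part of the true-score variance is the same as above.
True-score variance = [0.84 + 0.77 + 0.81] + 1.94 = 2.42 + 1.94 = 4.36.
Reliability = 4.36 / 4.94 = 0.883.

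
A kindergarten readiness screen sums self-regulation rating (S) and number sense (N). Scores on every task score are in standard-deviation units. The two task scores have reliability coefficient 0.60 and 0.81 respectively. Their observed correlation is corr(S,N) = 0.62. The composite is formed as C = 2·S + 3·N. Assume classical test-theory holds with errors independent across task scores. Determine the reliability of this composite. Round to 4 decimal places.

Var(C) = 2² + 3² + 2·[6·0.62] = 13 + 7.44 = 20.44.
With uncorrelated errors the cross-covariances are all true-score covariance, so they carry over unchanged; only the diagonal terms shrink to ρᵢσᵢ².
True-score variance = [2²·0.60 + 3²·0.81] + 7.44 = 9.69 + 7.44 = 17.13.
Reliability = 17.13 / 20.44 = 0.8381.

0.8381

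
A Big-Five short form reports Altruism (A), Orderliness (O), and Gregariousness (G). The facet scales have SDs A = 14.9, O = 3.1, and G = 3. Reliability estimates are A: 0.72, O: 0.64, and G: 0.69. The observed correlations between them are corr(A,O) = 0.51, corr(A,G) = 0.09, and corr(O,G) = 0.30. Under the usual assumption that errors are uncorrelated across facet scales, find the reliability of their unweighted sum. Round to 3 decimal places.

0.773

Var(A+O+G) = 14.9² + 3.1² + 3² + 2·[14.9·3.1·0.51 + 14.9·3·0.09 + 3.1·3·0.30] = 240.62 + 60.7398 = 301.36.
Because errors are independent across components, Cov(Tᵢ,Tⱼ) = Cov(Xᵢ,Xⱼ); the off-diagonal part of the true-score variance is the same as above.
True-score variance = [14.9²·0.72 + 3.1²·0.64 + 3²·0.69] + 60.7398 = 172.208 + 60.7398 = 232.947.
Reliability = 232.947 / 301.36 = 0.773.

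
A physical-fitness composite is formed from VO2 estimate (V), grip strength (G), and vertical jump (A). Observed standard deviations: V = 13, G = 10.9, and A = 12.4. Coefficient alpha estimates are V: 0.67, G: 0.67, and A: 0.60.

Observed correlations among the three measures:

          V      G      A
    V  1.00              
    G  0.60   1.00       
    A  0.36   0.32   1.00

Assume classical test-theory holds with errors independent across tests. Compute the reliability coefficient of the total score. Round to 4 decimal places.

Var(V+G+A) = 13² + 10.9² + 12.4² + 2·[13·10.9·0.60 + 13·12.4·0.36 + 10.9·12.4·0.32] = 441.57 + 372.606 = 814.176.
With uncorrelated errors the cross-covariances are all true-score covariance, so they carry over unchanged; only the diagonal terms shrink to ρᵢσᵢ².
True-score variance = [13²·0.67 + 10.9²·0.67 + 12.4²·0.60] + 372.606 = 285.089 + 372.606 = 657.695.
Reliability = 657.695 / 814.176 = 0.8078.

0.8078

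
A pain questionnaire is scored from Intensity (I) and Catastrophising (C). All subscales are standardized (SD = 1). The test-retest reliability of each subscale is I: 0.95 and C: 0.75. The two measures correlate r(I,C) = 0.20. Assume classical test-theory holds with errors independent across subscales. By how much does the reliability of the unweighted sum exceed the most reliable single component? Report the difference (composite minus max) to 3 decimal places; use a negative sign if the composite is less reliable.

-0.075

Var(sum) = 2 + 0.4 = 2.4; true-score variance = 1.7 + 0.4 = 2.1; composite reliability = 0.8750.
Max component reliability = 0.9500.
Difference = 0.8750 − 0.9500 = -0.075.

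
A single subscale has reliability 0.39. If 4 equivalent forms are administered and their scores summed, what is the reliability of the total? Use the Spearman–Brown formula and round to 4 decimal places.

ρ_k = kρ / (1 + (k−1)ρ) = 4·0.39 / (1 + 3·0.39) = 1.560 / 2.170 = 0.7189.

0.7189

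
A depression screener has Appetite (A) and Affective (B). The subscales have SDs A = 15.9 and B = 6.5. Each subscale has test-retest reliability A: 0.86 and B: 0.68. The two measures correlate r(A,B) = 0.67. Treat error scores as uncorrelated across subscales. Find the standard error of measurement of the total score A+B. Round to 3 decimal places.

Var(total) = 295.06 + 138.489 = 433.549.
True-score variance = 246.147 + 138.489 = 384.636, so reliability = 0.8872.
Error variance = 433.549 − 384.636 = 48.9134; SEM = √48.9134 = 6.994.

6.994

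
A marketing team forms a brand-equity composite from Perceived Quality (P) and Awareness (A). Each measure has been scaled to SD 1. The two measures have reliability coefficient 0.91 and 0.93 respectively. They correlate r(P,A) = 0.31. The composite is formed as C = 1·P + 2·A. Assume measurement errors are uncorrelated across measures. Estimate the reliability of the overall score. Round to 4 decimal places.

0.9407

Var(C) = 1 + 2² + 2·[2·0.31] = 5 + 1.24 = 6.24.
Under uncorrelated errors the observed covariances equal the true-score covariances, so only the own-variance terms attenuate.
True-score variance = [0.91 + 2²·0.93] + 1.24 = 4.63 + 1.24 = 5.87.
Reliability = 5.87 / 6.24 = 0.9407.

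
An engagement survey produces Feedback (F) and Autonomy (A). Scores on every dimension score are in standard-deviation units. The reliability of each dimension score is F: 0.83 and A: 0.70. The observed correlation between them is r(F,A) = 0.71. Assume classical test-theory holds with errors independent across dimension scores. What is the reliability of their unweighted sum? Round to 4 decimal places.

Var(F+A) = 2 + 2·[0.71] = 2 + 1.42 = 3.42.
Because errors are independent across components, Cov(Tᵢ,Tⱼ) = Cov(Xᵢ,Xⱼ); the off-diagonal part of the true-score variance is the same as above.
True-score variance = [0.83 + 0.70] + 1.42 = 1.53 + 1.42 = 2.95.
Reliability = 2.95 / 3.42 = 0.8626.

0.8626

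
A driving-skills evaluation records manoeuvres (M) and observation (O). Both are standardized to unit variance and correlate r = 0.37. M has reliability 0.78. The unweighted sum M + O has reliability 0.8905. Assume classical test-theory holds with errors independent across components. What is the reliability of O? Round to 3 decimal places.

0.920

Var(M+O) = 2 + 2·0.37 = 2.740.
True-score variance = ρ_M + ρ_O + 2·0.37, so 0.8905 = (0.78 + ρ_O + 0.74) / 2.740.
ρ_O = 0.8905·2.740 − 0.78 − 0.74 = 0.920.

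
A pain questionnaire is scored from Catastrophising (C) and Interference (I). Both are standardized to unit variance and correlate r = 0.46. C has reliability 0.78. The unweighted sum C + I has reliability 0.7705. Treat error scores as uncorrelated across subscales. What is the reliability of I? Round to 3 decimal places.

Var(C+I) = 2 + 2·0.46 = 2.920.
True-score variance = ρ_C + ρ_I + 2·0.46, so 0.7705 = (0.78 + ρ_I + 0.92) / 2.920.
ρ_I = 0.7705·2.920 − 0.78 − 0.92 = 0.550.

0.550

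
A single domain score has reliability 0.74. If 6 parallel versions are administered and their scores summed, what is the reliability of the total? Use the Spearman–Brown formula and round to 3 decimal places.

0.945

ρ_k = kρ / (1 + (k−1)ρ) = 6·0.74 / (1 + 5·0.74) = 4.440 / 4.700 = 0.945.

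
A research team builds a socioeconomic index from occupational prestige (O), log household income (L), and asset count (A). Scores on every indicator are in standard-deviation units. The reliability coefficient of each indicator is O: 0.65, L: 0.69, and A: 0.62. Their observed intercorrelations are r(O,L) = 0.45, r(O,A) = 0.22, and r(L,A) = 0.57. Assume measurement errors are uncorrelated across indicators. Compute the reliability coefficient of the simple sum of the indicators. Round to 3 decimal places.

0.810

Var(O+L+A) = 3 + 2·[0.45 + 0.22 + 0.57] = 3 + 2.48 = 5.48.
With uncorrelated errors the cross-covariances are all true-score covariance, so they carry over unchanged; only the diagonal terms shrink to ρᵢσᵢ².
True-score variance = [0.65 + 0.69 + 0.62] + 2.48 = 1.96 + 2.48 = 4.44.
Reliability = 4.44 / 5.48 = 0.810.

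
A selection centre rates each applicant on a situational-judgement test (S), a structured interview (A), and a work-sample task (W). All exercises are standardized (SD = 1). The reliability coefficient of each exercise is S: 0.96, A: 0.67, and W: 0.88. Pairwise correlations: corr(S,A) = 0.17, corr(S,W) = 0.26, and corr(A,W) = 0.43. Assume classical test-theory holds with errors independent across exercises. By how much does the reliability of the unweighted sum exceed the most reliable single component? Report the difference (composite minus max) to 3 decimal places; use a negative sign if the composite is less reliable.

-0.064

Var(sum) = 3 + 1.72 = 4.72; true-score variance = 2.51 + 1.72 = 4.23; composite reliability = 0.8962.
Max component reliability = 0.9600.
Difference = 0.8962 − 0.9600 = -0.064.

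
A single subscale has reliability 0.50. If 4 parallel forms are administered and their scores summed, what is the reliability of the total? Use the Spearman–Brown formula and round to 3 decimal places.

ρ_k = kρ / (1 + (k−1)ρ) = 4·0.50 / (1 + 3·0.50) = 2.000 / 2.500 = 0.800.

0.800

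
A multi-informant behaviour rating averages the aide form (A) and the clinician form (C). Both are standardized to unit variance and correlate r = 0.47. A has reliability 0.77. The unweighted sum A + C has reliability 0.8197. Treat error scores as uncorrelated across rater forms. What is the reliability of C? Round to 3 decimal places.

Var(A+C) = 2 + 2·0.47 = 2.940.
True-score variance = ρ_A + ρ_C + 2·0.47, so 0.8197 = (0.77 + ρ_C + 0.94) / 2.940.
ρ_C = 0.8197·2.940 − 0.77 − 0.94 = 0.700.

0.700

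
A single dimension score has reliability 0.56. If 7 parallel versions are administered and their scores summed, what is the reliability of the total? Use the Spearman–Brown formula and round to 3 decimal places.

0.899

ρ_k = kρ / (1 + (k−1)ρ) = 7·0.56 / (1 + 6·0.56) = 3.920 / 4.360 = 0.899.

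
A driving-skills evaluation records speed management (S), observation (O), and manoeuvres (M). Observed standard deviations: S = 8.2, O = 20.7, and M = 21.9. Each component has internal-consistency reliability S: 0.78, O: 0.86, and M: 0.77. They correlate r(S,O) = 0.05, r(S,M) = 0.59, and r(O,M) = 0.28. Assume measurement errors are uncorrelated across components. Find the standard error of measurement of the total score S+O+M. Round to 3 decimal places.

13.605

Var(total) = 975.34 + 482.743 = 1458.08.
True-score variance = 790.248 + 482.743 = 1272.99, so reliability = 0.8731.
Error variance = 1458.08 − 1272.99 = 185.092; SEM = √185.092 = 13.605.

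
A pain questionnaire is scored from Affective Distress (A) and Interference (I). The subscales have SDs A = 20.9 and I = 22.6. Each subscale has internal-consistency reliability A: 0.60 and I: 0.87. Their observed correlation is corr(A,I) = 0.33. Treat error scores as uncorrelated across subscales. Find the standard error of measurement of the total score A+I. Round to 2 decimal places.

Var(total) = 947.57 + 311.744 = 1259.31.
True-score variance = 706.447 + 311.744 = 1018.19, so reliability = 0.8085.
Error variance = 1259.31 − 1018.19 = 241.123; SEM = √241.123 = 15.53.

15.53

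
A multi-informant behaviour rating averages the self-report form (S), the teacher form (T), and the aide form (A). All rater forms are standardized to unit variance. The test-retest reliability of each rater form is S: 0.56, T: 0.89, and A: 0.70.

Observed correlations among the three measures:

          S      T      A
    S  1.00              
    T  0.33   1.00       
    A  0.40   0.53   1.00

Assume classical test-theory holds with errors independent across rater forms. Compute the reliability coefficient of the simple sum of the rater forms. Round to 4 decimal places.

Var(S+T+A) = 3 + 2·[0.33 + 0.40 + 0.53] = 3 + 2.52 = 5.52.
With uncorrelated errors the cross-covariances are all true-score covariance, so they carry over unchanged; only the diagonal terms shrink to ρᵢσᵢ².
True-score variance = [0.56 + 0.89 + 0.70] + 2.52 = 2.15 + 2.52 = 4.67.
Reliability = 4.67 / 5.52 = 0.8460.

0.8460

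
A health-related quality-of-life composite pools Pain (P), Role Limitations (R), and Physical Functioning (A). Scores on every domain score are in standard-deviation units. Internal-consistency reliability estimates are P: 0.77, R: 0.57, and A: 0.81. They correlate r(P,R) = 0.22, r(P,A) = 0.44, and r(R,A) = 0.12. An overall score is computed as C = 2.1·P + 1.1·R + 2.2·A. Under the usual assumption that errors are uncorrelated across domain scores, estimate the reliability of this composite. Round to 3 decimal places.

Var(C) = 2.1² + 1.1² + 2.2² + 2·[2.31·0.22 + 4.62·0.44 + 2.42·0.12] = 10.46 + 5.6628 = 16.1228.
With uncorrelated errors the cross-covariances are all true-score covariance, so they carry over unchanged; only the diagonal terms shrink to ρᵢσᵢ².
True-score variance = [2.1²·0.77 + 1.1²·0.57 + 2.2²·0.81] + 5.6628 = 8.0058 + 5.6628 = 13.6686.
Reliability = 13.6686 / 16.1228 = 0.848.

0.848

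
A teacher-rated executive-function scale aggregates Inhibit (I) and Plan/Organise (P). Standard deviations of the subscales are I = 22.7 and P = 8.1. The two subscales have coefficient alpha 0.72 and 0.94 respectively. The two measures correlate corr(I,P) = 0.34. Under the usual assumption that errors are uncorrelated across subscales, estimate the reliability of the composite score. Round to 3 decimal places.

Var(I+P) = 22.7² + 8.1² + 2·[22.7·8.1·0.34] = 580.9 + 125.032 = 705.932.
Because errors are independent across components, Cov(Tᵢ,Tⱼ) = Cov(Xᵢ,Xⱼ); the off-diagonal part of the true-score variance is the same as above.
True-score variance = [22.7²·0.72 + 8.1²·0.94] + 125.032 = 432.682 + 125.032 = 557.714.
Reliability = 557.714 / 705.932 = 0.790.

0.790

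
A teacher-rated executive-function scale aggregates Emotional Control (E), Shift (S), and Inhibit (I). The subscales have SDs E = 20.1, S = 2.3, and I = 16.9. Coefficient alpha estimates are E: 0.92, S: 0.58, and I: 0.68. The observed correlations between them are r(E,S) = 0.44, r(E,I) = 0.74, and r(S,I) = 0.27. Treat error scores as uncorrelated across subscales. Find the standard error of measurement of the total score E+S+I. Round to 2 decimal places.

11.22

Var(total) = 694.91 + 564.413 = 1259.32.
True-score variance = 568.972 + 564.413 = 1133.39, so reliability = 0.9000.
Error variance = 1259.32 − 1133.39 = 125.938; SEM = √125.938 = 11.22.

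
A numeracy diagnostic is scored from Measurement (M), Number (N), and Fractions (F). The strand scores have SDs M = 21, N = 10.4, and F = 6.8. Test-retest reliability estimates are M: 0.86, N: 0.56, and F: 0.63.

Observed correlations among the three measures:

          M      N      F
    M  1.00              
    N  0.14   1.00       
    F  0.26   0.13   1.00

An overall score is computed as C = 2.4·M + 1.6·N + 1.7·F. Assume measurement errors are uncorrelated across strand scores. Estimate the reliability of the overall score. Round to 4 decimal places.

0.8511

Var(C) = 2.4²·21² + 1.6²·10.4² + 1.7²·6.8² + 2·[3.84·21·10.4·0.14 + 4.08·21·6.8·0.26 + 2.72·10.4·6.8·0.13] = 2950.68 + 587.801 = 3538.48.
Under uncorrelated errors the observed covariances equal the true-score covariances, so only the own-variance terms attenuate.
True-score variance = [2.4²·21²·0.86 + 1.6²·10.4²·0.56 + 1.7²·6.8²·0.63] + 587.801 = 2423.78 + 587.801 = 3011.59.
Reliability = 3011.59 / 3538.48 = 0.8511.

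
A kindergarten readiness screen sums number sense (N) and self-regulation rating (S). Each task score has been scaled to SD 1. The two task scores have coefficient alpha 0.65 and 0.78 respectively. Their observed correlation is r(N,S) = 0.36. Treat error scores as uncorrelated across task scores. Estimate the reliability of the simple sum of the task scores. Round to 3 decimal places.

Var(N+S) = 2 + 2·[0.36] = 2 + 0.72 = 2.72.
With uncorrelated errors the cross-covariances are all true-score covariance, so they carry over unchanged; only the diagonal terms shrink to ρᵢσᵢ².
True-score variance = [0.65 + 0.78] + 0.72 = 1.43 + 0.72 = 2.15.
Reliability = 2.15 / 2.72 = 0.790.

0.790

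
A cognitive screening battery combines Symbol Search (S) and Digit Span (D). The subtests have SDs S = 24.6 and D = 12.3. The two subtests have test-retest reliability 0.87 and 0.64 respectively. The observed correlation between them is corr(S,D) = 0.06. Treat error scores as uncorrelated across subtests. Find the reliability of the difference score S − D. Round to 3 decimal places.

Var(S−D) = 24.6² + 12.3² − 2·24.6·12.3·0.06 = 756.45 − 36.3096 = 720.14.
Because errors are independent across components, Cov(Tᵢ,Tⱼ) = Cov(Xᵢ,Xⱼ); the off-diagonal part of the true-score variance is the same as above.
True-score variance = [24.6²·0.87 + 12.3²·0.64] − 36.3096 = 623.315 − 36.3096 = 587.005.
Reliability = 587.005 / 720.14 = 0.815.

0.815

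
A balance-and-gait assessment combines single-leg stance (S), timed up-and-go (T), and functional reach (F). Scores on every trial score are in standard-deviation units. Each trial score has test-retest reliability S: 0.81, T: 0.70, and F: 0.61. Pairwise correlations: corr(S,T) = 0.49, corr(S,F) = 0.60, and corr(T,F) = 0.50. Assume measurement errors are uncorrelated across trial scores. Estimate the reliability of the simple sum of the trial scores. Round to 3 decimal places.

0.858

Var(S+T+F) = 3 + 2·[0.49 + 0.60 + 0.50] = 3 + 3.18 = 6.18.
Under uncorrelated errors the observed covariances equal the true-score covariances, so only the own-variance terms attenuate.
True-score variance = [0.81 + 0.70 + 0.61] + 3.18 = 2.12 + 3.18 = 5.3.
Reliability = 5.3 / 6.18 = 0.858.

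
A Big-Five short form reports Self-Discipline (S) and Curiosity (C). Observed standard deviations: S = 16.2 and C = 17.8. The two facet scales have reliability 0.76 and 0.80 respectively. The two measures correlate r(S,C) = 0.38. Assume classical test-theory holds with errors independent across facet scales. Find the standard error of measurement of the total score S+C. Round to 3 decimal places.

11.241

Var(total) = 579.28 + 219.154 = 798.434.
True-score variance = 452.926 + 219.154 = 672.08, so reliability = 0.8417.
Error variance = 798.434 − 672.08 = 126.354; SEM = √126.354 = 11.241.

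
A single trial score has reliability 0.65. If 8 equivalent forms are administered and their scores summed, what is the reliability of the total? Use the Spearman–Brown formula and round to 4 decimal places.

ρ_k = kρ / (1 + (k−1)ρ) = 8·0.65 / (1 + 7·0.65) = 5.200 / 5.550 = 0.9369.

0.9369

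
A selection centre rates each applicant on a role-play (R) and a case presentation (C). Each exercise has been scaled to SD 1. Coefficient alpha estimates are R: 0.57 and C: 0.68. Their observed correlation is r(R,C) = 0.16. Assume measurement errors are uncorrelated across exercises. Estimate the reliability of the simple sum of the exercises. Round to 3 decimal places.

Var(R+C) = 2 + 2·[0.16] = 2 + 0.32 = 2.32.
Because errors are independent across components, Cov(Tᵢ,Tⱼ) = Cov(Xᵢ,Xⱼ); the off-diagonal part of the true-score variance is the same as above.
True-score variance = [0.57 + 0.68] + 0.32 = 1.25 + 0.32 = 1.57.
Reliability = 1.57 / 2.32 = 0.677.

0.677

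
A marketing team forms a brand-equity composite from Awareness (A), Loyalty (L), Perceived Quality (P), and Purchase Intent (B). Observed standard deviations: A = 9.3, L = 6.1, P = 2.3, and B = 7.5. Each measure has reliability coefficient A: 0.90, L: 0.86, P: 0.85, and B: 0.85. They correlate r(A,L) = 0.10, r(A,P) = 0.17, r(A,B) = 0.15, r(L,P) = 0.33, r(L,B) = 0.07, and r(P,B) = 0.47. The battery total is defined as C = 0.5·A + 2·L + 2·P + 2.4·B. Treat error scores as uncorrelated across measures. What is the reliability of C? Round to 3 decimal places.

Var(C) = 0.5²·9.3² + 2²·6.1² + 2²·2.3² + 2.4²·7.5² + 2·[9.3·6.1·0.10 + 9.3·2.3·0.17 + 1.2·9.3·7.5·0.15 + 4·6.1·2.3·0.33 + 4.8·6.1·7.5·0.07 + 4.8·2.3·7.5·0.47] = 515.622 + 189.344 = 704.966.
With uncorrelated errors the cross-covariances are all true-score covariance, so they carry over unchanged; only the diagonal terms shrink to ρᵢσᵢ².
True-score variance = [0.5²·9.3²·0.90 + 2²·6.1²·0.86 + 2²·2.3²·0.85 + 2.4²·7.5²·0.85] + 189.344 = 440.849 + 189.344 = 630.192.
Reliability = 630.192 / 704.966 = 0.894.

0.894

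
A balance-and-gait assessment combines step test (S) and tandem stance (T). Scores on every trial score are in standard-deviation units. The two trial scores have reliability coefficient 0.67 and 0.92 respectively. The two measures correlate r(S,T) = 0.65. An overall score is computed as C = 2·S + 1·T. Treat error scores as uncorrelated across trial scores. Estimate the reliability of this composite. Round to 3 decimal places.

Var(C) = 2² + 1 + 2·[2·0.65] = 5 + 2.6 = 7.6.
Under uncorrelated errors the observed covariances equal the true-score covariances, so only the own-variance terms attenuate.
True-score variance = [2²·0.67 + 0.92] + 2.6 = 3.6 + 2.6 = 6.2.
Reliability = 6.2 / 7.6 = 0.816.

0.816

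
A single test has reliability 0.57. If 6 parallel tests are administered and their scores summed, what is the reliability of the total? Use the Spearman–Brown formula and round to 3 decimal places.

ρ_k = kρ / (1 + (k−1)ρ) = 6·0.57 / (1 + 5·0.57) = 3.420 / 3.850 = 0.888.

0.888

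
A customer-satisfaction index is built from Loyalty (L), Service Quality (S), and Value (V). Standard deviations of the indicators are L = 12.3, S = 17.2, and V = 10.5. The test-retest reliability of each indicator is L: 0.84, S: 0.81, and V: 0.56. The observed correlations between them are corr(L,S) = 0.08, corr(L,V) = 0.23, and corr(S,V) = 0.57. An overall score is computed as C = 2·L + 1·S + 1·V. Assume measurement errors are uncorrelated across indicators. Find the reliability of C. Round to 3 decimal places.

Var(C) = 2²·12.3² + 17.2² + 10.5² + 2·[2·12.3·17.2·0.08 + 2·12.3·10.5·0.23 + 17.2·10.5·0.57] = 1011.25 + 392.401 = 1403.65.
Under uncorrelated errors the observed covariances equal the true-score covariances, so only the own-variance terms attenuate.
True-score variance = [2²·12.3²·0.84 + 17.2²·0.81 + 10.5²·0.56] + 392.401 = 809.705 + 392.401 = 1202.11.
Reliability = 1202.11 / 1403.65 = 0.856.

0.856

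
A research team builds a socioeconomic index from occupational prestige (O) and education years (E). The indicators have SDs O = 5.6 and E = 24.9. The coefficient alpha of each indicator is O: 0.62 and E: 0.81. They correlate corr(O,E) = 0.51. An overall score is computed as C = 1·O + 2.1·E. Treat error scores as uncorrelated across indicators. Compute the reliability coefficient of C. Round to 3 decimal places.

0.827

Var(C) = 5.6² + 2.1²·24.9² + 2·[2.1·5.6·24.9·0.51] = 2765.6 + 298.68 = 3064.28.
Under uncorrelated errors the observed covariances equal the true-score covariances, so only the own-variance terms attenuate.
True-score variance = [5.6²·0.62 + 2.1²·24.9²·0.81] + 298.68 = 2234.18 + 298.68 = 2532.86.
Reliability = 2532.86 / 3064.28 = 0.827.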